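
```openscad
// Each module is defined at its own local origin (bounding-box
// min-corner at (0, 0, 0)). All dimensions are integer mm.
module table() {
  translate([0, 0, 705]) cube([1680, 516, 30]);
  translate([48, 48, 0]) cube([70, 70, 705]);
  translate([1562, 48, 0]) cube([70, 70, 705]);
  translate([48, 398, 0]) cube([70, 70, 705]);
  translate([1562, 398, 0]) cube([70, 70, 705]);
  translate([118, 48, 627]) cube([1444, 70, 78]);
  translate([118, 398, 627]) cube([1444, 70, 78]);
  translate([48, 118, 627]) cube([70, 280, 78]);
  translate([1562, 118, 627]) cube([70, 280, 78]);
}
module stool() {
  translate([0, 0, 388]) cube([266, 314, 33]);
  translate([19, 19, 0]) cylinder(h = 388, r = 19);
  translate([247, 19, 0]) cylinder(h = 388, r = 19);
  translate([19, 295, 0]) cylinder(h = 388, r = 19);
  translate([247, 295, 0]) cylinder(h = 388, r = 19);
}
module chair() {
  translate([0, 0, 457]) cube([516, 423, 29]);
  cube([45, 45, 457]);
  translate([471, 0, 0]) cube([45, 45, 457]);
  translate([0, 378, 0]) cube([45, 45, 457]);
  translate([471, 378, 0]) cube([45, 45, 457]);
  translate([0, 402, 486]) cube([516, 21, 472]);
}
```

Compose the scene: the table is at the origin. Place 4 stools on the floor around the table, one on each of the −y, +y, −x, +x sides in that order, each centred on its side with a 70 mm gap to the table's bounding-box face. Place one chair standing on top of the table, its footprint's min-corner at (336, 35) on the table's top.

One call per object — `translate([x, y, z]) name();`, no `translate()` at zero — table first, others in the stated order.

table();
translate([707, -384, 0]) stool();
translate([707, 586, 0]) stool();
translate([-336, 101, 0]) stool();
translate([1750, 101, 0]) stool();
translate([336, 35, 735]) chair();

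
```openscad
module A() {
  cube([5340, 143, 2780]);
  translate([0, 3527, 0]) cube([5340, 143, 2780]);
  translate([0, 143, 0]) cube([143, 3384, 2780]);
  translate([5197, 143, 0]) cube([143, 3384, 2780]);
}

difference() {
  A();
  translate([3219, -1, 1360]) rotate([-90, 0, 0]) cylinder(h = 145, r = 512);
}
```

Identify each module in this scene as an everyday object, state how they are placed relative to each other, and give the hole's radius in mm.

A is a house frame. The house frame has a circular hole through its front wall. The hole's radius is 512 mm.

The subtracted cylinder has r = 512 mm.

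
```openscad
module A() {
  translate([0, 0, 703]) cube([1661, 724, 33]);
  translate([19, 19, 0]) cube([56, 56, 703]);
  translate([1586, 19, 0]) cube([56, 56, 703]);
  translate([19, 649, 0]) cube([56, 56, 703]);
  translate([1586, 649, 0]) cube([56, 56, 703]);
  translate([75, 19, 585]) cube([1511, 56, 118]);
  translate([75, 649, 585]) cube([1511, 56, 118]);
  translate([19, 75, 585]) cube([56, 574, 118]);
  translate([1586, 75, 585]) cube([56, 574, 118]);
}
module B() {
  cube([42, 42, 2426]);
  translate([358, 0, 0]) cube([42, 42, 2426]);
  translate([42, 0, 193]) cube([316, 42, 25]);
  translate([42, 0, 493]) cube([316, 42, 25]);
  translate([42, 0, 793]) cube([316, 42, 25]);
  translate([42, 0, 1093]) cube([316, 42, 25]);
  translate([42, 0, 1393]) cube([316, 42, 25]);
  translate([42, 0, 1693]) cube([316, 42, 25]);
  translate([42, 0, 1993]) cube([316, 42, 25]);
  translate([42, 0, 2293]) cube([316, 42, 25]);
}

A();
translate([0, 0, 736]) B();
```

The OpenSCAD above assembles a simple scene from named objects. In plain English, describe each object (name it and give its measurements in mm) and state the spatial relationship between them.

A is a rectangular dining table. The top is 1661×724×33 mm with its upper surface at z = 736 mm. It stands on four 56×56 mm square legs, each inset 19 mm from the nearest pair of top edges, running from the floor to the underside of the top. Four apron rails, 56 mm thick and 118 mm tall, run between adjacent legs with their top edges flush with the underside of the top and their outer faces flush with the legs' outer faces.

B is a wooden ladder with two side rails of 42×42 mm section and 2426 mm height, set 400 mm apart overall. Between them run 8 rectangular rungs (42 mm deep, 25 mm thick), front faces flush with the rails' −y face. The bottom of the first rung is 193 mm above the floor and each subsequent rung is 300 mm higher than the one below.

The ladder is on top of the table.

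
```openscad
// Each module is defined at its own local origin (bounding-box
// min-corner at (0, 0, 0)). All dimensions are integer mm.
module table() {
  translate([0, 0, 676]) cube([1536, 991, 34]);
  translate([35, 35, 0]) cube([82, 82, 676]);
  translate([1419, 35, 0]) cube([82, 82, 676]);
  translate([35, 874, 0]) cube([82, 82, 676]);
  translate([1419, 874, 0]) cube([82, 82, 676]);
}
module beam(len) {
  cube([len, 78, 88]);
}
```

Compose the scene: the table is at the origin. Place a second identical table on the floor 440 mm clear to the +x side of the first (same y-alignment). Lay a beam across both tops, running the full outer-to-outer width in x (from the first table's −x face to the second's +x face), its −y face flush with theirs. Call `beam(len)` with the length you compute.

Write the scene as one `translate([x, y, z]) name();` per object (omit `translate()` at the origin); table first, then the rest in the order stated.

table();
translate([1976, 0, 0]) table();
translate([0, 0, 710]) beam(3512);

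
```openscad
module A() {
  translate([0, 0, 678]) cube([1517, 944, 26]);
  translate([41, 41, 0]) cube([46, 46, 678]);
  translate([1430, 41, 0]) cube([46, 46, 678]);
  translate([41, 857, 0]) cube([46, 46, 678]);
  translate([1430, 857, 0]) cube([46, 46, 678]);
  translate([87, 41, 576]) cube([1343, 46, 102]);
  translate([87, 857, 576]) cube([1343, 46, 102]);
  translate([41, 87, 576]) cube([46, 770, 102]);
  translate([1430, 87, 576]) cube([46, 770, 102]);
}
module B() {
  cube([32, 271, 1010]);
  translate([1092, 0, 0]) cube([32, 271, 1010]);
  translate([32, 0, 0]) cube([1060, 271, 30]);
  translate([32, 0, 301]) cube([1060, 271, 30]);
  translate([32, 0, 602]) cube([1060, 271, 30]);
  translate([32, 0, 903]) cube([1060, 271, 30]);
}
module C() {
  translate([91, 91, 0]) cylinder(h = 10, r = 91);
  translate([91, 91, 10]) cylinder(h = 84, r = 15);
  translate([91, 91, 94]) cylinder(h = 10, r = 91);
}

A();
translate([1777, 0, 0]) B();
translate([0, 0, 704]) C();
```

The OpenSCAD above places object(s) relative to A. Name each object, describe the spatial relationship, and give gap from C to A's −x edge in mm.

A is a table. B is a bookshelf. C is a spool. The bookshelf is on the floor beside the table on its +x side. The spool is on top of the table. The gap from the spool to the table's −x edge is 0 mm.

The spool's min-x is at 0; the table's min-x is 0; gap = 0 mm.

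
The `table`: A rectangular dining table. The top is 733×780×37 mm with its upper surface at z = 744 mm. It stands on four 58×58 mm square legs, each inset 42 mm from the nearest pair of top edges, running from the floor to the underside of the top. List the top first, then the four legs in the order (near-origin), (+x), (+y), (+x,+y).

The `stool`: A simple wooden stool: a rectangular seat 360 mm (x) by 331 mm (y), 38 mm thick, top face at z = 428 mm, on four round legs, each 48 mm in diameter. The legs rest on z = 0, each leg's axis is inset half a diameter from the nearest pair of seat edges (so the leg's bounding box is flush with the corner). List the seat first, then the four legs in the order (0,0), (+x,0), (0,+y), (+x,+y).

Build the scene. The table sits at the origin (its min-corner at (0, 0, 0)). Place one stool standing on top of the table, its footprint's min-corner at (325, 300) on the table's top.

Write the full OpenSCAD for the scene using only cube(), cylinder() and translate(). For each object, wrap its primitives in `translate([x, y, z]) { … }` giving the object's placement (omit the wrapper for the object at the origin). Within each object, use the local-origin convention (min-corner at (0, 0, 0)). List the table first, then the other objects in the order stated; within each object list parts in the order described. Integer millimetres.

translate([0, 0, 707]) cube([733, 780, 37]);
translate([42, 42, 0]) cube([58, 58, 707]);
translate([633, 42, 0]) cube([58, 58, 707]);
translate([42, 680, 0]) cube([58, 58, 707]);
translate([633, 680, 0]) cube([58, 58, 707]);
translate([325, 300, 744]) {
  translate([0, 0, 390]) cube([360, 331, 38]);
  translate([24, 24, 0]) cylinder(h = 390, r = 24);
  translate([336, 24, 0]) cylinder(h = 390, r = 24);
  translate([24, 307, 0]) cylinder(h = 390, r = 24);
  translate([336, 307, 0]) cylinder(h = 390, r = 24);
}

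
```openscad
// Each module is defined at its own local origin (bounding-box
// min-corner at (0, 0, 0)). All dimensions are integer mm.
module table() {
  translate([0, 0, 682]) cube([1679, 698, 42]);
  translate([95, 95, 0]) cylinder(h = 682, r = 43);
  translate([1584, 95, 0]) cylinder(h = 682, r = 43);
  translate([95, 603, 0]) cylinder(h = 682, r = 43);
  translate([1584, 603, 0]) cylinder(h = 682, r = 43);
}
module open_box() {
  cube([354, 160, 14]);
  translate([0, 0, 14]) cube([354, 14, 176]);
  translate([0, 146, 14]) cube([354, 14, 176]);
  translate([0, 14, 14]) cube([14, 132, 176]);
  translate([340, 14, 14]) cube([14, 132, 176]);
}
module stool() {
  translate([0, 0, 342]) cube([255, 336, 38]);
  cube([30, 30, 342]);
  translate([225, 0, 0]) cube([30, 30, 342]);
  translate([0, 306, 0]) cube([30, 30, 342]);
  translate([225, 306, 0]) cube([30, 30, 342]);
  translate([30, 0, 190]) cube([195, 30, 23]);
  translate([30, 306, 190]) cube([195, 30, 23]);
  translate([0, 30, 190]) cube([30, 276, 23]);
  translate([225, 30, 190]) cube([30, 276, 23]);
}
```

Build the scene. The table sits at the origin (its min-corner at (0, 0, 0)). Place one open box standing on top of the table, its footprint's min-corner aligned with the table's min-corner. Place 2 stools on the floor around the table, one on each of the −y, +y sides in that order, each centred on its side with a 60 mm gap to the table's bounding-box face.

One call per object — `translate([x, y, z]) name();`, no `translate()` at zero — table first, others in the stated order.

table();
translate([0, 0, 724]) open_box();
translate([712, -396, 0]) stool();
translate([712, 758, 0]) stool();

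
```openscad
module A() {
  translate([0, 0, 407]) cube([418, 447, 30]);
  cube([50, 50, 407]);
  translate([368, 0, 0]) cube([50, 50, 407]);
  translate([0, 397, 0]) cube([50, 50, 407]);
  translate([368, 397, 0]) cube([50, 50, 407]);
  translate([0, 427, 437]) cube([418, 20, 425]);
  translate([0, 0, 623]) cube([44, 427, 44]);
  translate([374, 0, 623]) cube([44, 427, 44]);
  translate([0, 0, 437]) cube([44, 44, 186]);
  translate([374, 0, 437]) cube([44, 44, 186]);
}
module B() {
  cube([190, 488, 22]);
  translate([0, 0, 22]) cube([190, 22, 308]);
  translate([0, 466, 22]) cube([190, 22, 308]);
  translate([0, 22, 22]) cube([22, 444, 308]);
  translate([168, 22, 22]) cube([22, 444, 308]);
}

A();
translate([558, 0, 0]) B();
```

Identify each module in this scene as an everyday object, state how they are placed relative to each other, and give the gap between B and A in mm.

A is a chair. B is an open box. The open box is on the floor beside the chair on its +x side. The gap between the open box and the chair is 140 mm.

The open box's nearest face is 140 mm from the chair's +x face.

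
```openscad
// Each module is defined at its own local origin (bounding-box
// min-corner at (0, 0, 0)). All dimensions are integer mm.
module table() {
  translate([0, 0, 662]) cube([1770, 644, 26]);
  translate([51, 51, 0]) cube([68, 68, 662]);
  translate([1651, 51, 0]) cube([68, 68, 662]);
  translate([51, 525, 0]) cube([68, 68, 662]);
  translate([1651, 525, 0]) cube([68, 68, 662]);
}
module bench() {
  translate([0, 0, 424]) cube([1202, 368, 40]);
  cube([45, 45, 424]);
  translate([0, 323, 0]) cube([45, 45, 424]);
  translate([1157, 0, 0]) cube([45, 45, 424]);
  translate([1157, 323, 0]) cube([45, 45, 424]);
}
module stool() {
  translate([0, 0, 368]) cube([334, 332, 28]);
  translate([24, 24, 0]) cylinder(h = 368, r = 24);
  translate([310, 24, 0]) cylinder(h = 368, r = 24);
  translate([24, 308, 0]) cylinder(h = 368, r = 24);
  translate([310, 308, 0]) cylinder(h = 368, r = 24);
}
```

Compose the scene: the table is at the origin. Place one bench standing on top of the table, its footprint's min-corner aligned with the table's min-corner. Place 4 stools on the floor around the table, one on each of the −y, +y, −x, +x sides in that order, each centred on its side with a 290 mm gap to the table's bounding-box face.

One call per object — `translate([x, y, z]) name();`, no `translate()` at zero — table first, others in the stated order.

table();
translate([0, 0, 688]) bench();
translate([718, -622, 0]) stool();
translate([718, 934, 0]) stool();
translate([-624, 156, 0]) stool();
translate([2060, 156, 0]) stool();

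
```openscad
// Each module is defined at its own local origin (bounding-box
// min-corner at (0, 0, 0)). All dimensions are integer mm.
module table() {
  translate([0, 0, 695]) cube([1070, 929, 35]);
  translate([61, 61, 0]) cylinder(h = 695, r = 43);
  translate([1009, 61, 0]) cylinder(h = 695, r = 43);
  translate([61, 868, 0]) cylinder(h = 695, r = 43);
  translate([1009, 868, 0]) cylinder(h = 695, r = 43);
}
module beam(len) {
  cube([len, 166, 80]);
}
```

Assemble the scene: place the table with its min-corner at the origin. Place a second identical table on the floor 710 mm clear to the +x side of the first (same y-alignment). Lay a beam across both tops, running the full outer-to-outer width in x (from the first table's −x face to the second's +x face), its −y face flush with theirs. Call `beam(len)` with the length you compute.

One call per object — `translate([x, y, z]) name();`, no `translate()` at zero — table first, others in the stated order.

table();
translate([1780, 0, 0]) table();
translate([0, 0, 730]) beam(2850);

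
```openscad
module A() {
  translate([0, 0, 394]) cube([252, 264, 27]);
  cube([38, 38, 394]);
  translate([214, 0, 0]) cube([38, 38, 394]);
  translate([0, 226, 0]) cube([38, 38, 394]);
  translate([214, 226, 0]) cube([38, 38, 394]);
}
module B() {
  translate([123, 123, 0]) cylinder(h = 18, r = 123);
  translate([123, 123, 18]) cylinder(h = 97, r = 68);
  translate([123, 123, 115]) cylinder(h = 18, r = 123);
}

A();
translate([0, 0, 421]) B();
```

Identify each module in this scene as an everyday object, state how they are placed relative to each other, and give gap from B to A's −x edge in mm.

The spool's min-x is at 0; the stool's min-x is 0; gap = 0 mm.

A is a stool. B is a spool. The spool is on top of the stool. The gap from the spool to the stool's −x edge is 0 mm.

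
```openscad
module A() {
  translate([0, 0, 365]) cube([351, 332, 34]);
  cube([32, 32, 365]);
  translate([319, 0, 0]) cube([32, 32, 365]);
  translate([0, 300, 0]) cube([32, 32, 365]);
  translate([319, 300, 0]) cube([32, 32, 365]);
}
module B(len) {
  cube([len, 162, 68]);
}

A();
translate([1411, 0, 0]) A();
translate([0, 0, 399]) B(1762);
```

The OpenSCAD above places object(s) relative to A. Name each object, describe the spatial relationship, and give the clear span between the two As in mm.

A is a stool. B is a beam. A beam spans the tops of two stools. The clear span between the two stools is 1060 mm.

Second stool starts at x = 1411; first ends at x = 351; clear span = 1411 − 351 = 1060 mm.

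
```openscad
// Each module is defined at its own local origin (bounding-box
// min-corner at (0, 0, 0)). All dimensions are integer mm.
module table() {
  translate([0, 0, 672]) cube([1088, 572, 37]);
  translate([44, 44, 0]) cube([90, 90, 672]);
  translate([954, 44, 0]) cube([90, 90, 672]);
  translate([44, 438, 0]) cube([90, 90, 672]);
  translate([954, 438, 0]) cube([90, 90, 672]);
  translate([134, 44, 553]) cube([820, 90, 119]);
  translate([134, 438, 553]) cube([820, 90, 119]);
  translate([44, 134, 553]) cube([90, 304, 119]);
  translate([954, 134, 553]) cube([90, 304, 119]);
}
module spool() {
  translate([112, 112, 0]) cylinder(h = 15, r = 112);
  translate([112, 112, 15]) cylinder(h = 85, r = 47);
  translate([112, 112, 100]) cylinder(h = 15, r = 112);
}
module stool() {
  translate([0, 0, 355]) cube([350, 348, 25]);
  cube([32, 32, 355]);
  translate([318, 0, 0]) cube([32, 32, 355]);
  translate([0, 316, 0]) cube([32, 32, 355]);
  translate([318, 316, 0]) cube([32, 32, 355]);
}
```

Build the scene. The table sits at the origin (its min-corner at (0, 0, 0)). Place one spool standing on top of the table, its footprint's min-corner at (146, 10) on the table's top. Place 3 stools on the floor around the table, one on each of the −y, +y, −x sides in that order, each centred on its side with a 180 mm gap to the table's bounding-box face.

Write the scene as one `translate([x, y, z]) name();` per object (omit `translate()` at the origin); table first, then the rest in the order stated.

table();
translate([146, 10, 709]) spool();
translate([369, -528, 0]) stool();
translate([369, 752, 0]) stool();
translate([-530, 112, 0]) stool();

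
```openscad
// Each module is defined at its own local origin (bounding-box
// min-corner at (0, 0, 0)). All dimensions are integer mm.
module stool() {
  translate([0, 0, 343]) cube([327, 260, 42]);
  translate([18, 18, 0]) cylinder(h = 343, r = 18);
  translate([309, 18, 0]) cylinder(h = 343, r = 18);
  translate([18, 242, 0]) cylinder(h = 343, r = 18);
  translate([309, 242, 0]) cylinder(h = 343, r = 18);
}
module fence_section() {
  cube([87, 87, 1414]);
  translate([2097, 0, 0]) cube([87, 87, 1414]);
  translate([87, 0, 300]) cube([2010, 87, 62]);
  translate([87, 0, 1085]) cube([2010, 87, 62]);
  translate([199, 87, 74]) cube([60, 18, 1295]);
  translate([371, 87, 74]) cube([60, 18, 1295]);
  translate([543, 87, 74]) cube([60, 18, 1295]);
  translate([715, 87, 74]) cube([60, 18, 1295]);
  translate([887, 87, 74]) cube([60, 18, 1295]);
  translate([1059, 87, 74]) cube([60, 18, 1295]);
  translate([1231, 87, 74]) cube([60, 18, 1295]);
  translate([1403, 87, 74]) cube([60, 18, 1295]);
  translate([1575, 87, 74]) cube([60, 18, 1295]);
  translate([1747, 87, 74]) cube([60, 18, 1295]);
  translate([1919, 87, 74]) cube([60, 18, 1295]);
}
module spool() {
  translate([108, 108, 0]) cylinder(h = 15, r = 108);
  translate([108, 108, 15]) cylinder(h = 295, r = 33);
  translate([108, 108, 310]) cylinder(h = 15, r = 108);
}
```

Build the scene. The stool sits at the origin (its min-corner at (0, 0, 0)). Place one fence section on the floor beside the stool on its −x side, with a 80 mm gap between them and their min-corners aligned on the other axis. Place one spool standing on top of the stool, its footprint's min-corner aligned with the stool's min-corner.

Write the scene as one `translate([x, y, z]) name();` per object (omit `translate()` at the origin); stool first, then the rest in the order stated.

stool();
translate([-2264, 0, 0]) fence_section();
translate([0, 0, 385]) spool();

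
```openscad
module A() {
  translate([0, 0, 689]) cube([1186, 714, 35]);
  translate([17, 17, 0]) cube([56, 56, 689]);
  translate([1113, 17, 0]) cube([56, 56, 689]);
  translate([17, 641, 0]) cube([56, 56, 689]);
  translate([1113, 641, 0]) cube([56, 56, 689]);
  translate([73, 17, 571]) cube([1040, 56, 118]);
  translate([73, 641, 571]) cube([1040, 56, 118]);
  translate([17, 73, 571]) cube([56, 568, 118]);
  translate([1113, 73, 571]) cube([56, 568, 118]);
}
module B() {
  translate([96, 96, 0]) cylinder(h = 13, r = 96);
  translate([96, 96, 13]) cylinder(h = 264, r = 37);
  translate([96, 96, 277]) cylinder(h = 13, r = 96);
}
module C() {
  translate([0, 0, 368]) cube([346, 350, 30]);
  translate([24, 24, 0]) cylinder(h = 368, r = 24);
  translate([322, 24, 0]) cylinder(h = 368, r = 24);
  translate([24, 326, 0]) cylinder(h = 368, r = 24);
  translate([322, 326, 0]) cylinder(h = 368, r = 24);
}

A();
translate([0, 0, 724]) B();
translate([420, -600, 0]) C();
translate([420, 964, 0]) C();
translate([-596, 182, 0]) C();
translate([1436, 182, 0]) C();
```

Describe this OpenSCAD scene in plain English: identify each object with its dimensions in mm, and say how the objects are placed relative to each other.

A is a rectangular dining table. The top is 1186×714×35 mm with its upper surface at z = 724 mm. It stands on four 56×56 mm square legs, each inset 17 mm from the nearest pair of top edges, running from the floor to the underside of the top. Four apron rails, 56 mm thick and 118 mm tall, run between adjacent legs with their top edges flush with the underside of the top and their outer faces flush with the legs' outer faces.

B is a spool: two coaxial disc flanges of radius 96 mm and thickness 13 mm, joined by a core cylinder of radius 37 mm and height 264 mm. The lower flange rests on z = 0 and the three cylinders share a vertical axis.

C is a simple wooden stool: a rectangular seat 346 mm (x) by 350 mm (y), 30 mm thick, top face at z = 398 mm, on four round legs, each 48 mm in diameter. The legs rest on z = 0, each leg's axis is inset half a diameter from the nearest pair of seat edges (so the leg's bounding box is flush with the corner).

The spool is on top of the table. Four stools sit around the table at the −y, +y, −x, +x sides.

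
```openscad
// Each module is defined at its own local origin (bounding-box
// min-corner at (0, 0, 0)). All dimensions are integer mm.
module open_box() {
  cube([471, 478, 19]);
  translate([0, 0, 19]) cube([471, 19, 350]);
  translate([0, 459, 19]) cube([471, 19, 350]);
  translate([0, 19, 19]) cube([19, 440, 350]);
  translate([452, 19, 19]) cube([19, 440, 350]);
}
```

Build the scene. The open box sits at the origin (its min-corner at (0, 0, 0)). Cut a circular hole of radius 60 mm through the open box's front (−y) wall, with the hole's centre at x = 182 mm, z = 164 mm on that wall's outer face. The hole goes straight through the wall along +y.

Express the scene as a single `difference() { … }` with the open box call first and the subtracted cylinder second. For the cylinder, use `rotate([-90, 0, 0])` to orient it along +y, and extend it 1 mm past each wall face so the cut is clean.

difference() {
  open_box();
  translate([182, -1, 164]) rotate([-90, 0, 0]) cylinder(h = 21, r = 60);
}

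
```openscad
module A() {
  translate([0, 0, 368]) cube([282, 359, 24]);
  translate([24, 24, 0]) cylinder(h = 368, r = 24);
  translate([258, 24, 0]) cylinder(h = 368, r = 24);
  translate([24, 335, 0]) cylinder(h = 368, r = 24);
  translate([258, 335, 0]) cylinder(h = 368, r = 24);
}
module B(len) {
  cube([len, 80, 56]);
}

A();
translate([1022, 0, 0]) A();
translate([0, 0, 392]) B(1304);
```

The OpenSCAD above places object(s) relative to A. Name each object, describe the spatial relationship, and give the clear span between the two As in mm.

Second stool starts at x = 1022; first ends at x = 282; clear span = 1022 − 282 = 740 mm.

A is a stool. B is a beam. A beam spans the tops of two stools. The clear span between the two stools is 740 mm.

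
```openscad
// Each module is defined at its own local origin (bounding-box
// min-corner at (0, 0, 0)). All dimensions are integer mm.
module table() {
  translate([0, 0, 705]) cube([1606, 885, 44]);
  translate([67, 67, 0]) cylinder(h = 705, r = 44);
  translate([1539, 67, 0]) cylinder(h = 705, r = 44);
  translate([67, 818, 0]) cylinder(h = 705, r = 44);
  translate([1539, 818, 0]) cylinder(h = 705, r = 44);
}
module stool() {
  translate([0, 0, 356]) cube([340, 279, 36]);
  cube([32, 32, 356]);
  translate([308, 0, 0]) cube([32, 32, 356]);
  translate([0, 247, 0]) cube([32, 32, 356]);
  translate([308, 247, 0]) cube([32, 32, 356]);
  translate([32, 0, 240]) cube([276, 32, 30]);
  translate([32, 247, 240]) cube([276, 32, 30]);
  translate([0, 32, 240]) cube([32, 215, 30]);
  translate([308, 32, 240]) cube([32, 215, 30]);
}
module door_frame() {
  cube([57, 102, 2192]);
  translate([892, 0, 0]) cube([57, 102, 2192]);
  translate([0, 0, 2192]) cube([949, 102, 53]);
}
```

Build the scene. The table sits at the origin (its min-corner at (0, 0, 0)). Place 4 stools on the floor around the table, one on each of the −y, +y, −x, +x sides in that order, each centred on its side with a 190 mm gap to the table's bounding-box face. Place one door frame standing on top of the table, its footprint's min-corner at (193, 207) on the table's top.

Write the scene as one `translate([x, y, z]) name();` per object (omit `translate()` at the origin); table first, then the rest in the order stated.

table();
translate([633, -469, 0]) stool();
translate([633, 1075, 0]) stool();
translate([-530, 303, 0]) stool();
translate([1796, 303, 0]) stool();
translate([193, 207, 749]) door_frame();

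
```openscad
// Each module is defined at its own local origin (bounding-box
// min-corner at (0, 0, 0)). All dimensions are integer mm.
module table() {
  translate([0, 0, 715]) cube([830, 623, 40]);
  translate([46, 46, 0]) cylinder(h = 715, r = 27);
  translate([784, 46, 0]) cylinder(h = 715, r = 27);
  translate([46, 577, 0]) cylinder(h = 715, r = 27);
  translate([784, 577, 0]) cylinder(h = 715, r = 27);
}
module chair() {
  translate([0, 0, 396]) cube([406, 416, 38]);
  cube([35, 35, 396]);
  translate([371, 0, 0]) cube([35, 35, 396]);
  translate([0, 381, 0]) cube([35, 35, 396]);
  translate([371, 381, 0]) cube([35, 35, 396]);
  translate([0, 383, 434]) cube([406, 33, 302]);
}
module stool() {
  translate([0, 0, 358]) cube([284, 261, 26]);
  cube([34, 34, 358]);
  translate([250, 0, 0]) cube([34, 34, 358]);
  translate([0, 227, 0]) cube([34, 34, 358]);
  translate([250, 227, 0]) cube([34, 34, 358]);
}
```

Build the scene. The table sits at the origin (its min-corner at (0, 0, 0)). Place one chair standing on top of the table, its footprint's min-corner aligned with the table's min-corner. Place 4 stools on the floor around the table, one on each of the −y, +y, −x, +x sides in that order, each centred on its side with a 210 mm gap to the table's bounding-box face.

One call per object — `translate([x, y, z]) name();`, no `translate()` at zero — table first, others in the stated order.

table();
translate([0, 0, 755]) chair();
translate([273, -471, 0]) stool();
translate([273, 833, 0]) stool();
translate([-494, 181, 0]) stool();
translate([1040, 181, 0]) stool();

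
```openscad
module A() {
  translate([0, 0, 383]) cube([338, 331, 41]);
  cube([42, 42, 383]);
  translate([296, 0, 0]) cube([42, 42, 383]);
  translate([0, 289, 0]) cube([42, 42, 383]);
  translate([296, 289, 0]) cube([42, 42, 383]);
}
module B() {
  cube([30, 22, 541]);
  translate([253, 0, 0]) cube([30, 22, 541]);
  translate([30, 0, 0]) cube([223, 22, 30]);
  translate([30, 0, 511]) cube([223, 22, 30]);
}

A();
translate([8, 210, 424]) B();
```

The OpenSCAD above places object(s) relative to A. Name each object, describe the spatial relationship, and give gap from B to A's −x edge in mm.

The picture frame's min-x is at 8; the stool's min-x is 0; gap = 8 mm.

A is a stool. B is a picture frame. The picture frame is on top of the stool. The gap from the picture frame to the stool's −x edge is 8 mm.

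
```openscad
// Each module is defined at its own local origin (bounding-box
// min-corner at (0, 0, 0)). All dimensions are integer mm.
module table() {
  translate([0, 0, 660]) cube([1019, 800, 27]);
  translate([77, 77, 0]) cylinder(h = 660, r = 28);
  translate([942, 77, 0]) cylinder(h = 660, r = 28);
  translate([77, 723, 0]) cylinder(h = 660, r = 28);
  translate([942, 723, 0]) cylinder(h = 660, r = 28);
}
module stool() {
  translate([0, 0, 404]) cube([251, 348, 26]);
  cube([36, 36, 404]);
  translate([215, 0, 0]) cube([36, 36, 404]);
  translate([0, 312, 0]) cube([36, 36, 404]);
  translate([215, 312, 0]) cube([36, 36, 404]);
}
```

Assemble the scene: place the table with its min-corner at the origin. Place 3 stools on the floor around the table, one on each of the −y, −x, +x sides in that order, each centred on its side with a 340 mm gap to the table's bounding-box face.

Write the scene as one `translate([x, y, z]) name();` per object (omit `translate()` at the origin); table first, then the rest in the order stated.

table();
translate([384, -688, 0]) stool();
translate([-591, 226, 0]) stool();
translate([1359, 226, 0]) stool();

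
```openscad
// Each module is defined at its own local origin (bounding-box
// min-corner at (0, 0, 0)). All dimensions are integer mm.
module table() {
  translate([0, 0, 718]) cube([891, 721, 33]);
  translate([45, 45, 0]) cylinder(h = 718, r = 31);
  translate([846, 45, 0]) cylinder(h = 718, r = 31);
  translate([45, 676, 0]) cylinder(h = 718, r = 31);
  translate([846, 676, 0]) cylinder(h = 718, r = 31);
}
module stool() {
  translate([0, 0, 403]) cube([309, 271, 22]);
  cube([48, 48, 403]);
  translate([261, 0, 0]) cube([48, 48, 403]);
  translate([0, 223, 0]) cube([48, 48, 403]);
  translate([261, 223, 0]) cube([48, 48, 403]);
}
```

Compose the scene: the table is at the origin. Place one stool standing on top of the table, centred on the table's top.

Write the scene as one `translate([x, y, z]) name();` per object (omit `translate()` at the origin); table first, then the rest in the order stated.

table();
translate([291, 225, 751]) stool();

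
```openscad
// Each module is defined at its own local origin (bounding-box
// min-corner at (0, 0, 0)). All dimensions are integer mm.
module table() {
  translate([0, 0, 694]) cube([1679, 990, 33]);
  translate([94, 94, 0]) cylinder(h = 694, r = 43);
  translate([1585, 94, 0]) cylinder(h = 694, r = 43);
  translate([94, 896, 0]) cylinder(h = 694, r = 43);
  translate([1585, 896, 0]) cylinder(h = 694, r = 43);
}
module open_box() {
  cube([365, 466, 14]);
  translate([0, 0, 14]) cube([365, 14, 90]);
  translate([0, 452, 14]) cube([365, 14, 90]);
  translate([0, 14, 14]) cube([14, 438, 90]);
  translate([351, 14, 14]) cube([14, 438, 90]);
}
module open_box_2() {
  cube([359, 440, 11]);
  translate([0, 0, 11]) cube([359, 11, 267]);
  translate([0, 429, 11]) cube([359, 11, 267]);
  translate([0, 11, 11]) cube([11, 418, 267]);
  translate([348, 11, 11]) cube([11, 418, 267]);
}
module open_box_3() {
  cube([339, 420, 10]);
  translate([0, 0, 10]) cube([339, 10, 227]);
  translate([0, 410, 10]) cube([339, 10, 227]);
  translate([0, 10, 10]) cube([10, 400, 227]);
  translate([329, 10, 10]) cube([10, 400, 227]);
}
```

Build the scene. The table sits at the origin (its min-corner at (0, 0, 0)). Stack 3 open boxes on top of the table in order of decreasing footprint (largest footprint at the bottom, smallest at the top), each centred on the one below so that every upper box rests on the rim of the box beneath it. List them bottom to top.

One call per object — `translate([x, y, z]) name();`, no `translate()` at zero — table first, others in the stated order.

table();
translate([657, 262, 727]) open_box();
translate([660, 275, 831]) open_box_2();
translate([670, 285, 1109]) open_box_3();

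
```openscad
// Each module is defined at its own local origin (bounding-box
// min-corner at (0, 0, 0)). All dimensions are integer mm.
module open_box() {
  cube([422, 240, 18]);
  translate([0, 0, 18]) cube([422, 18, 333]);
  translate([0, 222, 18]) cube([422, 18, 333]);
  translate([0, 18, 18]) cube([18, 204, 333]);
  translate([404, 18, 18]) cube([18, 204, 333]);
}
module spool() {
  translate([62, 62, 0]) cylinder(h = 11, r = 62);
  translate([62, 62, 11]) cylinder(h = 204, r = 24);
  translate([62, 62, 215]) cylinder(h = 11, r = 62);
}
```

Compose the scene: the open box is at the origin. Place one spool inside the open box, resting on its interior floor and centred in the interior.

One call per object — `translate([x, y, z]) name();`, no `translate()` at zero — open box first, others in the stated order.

open_box();
translate([149, 58, 18]) spool();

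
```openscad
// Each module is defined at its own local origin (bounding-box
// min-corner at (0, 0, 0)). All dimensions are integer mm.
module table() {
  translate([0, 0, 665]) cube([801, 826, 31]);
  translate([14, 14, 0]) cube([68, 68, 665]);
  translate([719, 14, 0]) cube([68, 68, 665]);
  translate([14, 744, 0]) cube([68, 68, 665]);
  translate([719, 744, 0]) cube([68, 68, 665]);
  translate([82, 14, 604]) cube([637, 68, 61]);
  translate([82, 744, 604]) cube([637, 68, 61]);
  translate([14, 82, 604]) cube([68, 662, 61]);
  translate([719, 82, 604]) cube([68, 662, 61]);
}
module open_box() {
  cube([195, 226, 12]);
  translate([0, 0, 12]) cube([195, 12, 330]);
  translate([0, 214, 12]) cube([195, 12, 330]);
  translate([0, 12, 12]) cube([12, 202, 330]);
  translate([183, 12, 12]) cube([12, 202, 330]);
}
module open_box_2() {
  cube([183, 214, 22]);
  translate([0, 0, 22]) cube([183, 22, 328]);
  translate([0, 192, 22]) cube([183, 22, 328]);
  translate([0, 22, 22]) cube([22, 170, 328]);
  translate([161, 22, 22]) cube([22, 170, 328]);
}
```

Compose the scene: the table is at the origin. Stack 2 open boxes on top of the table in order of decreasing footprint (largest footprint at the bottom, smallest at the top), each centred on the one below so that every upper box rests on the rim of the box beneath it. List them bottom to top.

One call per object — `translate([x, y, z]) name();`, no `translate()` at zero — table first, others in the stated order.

table();
translate([303, 300, 696]) open_box();
translate([309, 306, 1038]) open_box_2();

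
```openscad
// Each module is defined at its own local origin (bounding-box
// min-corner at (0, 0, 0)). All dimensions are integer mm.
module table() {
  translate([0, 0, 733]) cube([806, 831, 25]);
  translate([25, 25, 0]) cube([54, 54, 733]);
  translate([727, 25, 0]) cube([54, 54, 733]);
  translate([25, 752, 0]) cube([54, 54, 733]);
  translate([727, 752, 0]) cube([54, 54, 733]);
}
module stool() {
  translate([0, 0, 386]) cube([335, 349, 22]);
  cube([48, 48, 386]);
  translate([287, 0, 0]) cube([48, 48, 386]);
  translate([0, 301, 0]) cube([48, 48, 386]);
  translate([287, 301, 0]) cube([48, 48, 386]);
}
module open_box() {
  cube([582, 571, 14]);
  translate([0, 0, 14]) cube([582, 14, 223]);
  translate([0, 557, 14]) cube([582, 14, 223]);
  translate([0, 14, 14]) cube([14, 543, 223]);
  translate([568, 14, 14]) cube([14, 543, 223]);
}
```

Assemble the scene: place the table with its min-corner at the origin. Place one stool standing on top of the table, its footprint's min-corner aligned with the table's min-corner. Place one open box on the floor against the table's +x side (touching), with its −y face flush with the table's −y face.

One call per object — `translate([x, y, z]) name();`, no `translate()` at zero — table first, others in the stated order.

table();
translate([0, 0, 758]) stool();
translate([806, 0, 0]) open_box();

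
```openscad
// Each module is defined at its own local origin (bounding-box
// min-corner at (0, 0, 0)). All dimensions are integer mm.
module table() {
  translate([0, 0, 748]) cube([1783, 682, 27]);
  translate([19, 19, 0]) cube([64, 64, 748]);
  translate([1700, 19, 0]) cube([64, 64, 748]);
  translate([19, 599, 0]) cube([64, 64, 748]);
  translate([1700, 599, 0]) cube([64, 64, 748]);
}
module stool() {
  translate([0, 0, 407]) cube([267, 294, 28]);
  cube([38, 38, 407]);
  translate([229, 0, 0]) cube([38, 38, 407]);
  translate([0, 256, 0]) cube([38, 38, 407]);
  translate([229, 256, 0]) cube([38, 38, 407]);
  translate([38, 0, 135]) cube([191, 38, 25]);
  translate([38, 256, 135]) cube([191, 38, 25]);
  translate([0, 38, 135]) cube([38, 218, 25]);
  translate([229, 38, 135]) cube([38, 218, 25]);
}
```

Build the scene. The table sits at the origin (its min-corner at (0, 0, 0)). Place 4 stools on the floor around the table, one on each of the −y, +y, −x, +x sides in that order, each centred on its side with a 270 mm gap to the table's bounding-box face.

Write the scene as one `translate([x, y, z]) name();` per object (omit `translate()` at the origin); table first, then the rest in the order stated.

table();
translate([758, -564, 0]) stool();
translate([758, 952, 0]) stool();
translate([-537, 194, 0]) stool();
translate([2053, 194, 0]) stool();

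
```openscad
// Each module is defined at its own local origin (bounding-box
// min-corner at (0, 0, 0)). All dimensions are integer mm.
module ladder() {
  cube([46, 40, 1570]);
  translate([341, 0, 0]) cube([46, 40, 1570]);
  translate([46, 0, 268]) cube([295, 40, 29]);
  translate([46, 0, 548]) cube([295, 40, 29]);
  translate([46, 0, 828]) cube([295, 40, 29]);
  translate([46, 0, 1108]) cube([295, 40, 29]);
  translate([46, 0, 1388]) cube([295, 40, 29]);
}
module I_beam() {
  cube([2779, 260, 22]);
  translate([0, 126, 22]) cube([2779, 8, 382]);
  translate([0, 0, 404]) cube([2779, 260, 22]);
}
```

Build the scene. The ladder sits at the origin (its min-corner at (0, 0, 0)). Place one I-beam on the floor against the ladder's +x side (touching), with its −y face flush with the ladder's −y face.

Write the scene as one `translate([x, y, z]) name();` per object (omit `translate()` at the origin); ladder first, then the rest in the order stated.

ladder();
translate([387, 0, 0]) I_beam();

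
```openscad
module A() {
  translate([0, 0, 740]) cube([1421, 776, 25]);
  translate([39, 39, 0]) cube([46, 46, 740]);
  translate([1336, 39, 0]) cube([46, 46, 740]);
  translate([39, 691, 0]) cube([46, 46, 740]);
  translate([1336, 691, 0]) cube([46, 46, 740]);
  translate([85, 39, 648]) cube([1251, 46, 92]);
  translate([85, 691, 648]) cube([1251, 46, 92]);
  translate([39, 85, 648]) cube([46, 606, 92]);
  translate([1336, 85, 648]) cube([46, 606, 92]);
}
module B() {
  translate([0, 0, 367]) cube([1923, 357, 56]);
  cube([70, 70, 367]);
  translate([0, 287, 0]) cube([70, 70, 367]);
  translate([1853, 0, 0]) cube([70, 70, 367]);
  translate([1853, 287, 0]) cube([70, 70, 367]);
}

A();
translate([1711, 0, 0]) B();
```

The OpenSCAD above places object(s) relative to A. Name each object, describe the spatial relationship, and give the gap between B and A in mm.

The bench's nearest face is 290 mm from the table's +x face.

A is a table. B is a bench. The bench is on the floor beside the table on its +x side. The gap between the bench and the table is 290 mm.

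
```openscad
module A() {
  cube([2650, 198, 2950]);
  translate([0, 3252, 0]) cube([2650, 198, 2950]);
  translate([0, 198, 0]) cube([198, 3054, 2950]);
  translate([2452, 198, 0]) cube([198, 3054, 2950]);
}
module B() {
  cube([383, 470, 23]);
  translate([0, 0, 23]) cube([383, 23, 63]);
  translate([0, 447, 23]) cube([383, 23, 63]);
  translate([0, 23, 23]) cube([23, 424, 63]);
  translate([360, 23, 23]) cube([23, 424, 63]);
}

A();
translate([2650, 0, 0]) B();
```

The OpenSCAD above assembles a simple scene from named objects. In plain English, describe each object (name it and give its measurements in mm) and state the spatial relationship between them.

A is the wall frame of a small rectangular building: four walls, each 2950 mm tall and 198 mm thick, enclosing a footprint 2650 mm (x) by 3450 mm (y) outside-to-outside, with no floor or roof. The front and back walls (the −y and +y sides) span the full width; the two side walls fit between them.

B is an open storage box with external size 383×470×86 mm and wall thickness 23 mm (the base is also 23 mm thick). The base covers the whole footprint; the four walls stand on the base, with the y-facing walls full-width and the x-facing walls fitting between their inner faces.

The open box is against the house frame's +x side, with their −y faces flush.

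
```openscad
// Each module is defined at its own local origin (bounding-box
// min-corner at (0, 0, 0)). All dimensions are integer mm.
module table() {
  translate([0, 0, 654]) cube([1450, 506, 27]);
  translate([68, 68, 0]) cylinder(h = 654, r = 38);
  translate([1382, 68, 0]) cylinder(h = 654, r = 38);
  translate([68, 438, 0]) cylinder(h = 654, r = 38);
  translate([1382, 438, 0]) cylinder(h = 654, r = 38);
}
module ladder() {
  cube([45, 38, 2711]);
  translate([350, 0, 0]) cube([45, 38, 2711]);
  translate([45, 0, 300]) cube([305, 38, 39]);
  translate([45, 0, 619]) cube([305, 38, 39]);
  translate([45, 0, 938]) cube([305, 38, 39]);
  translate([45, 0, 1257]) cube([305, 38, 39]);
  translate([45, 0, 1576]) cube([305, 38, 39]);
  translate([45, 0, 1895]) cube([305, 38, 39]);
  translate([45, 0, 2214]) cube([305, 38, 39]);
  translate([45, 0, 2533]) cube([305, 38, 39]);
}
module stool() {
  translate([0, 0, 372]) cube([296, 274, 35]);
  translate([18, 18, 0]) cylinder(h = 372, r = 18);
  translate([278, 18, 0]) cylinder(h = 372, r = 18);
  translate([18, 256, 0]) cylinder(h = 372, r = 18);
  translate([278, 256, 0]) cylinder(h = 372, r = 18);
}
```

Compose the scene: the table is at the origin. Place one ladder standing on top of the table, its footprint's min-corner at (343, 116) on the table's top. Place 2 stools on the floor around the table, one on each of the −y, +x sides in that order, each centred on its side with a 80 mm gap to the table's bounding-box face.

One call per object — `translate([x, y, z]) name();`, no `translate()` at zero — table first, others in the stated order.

table();
translate([343, 116, 681]) ladder();
translate([577, -354, 0]) stool();
translate([1530, 116, 0]) stool();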